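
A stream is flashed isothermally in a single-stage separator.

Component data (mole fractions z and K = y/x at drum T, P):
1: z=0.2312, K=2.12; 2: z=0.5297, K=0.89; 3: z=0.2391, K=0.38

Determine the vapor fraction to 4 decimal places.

ψ = 0.1470

Material balance + equilibrium reduce to Σ zᵢ(Kᵢ−1)/(1+ψ(Kᵢ−1)) = 0.
Feasibility: ΣzᵢKᵢ = 1.0524, Σzᵢ/Kᵢ = 1.3334 — both > 1, two phases present.
Newton iteration, ψ⁰ = 0.36:
  ψ = 0.3600: g = -0.06697, g' = -0.3066 → ψ = 0.1415
  ψ = 0.1415: g = 0.00182, g' = -0.3331 → ψ = 0.1470
Converged at ψ = 0.1470.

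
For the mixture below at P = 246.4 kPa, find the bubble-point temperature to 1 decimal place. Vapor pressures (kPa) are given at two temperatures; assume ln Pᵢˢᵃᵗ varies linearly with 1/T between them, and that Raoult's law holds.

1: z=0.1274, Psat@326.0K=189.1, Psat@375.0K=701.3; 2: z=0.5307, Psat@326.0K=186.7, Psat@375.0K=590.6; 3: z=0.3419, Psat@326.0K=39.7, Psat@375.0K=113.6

T = 348.9 K

Bubble-point temperature: ΣzᵢPᵢˢᵃᵗ(T) = P. Interpolate ln Pᵢˢᵃᵗ = aᵢ + bᵢ/T.
  T = 326.0 K: ΣzᵢPᵢˢᵃᵗ = 136.75 kPa
  T = 375.0 K: ΣzᵢPᵢˢᵃᵗ = 441.62 kPa
  T = 350.5 K: ΣzᵢPᵢˢᵃᵗ = 255.85 kPa
  T = 338.2 K: ΣzᵢPᵢˢᵃᵗ = 188.91 kPa
  T = 344.4 K: ΣzᵢPᵢˢᵃᵗ = 220.70 kPa
  T = 347.4 K: ΣzᵢPᵢˢᵃᵗ = 237.49 kPa
  T = 348.9 K: ΣzᵢPᵢˢᵃᵗ = 246.25 kPa
Interpolating between 348.9 K and 350.5 K gives T ≈ 348.9 K.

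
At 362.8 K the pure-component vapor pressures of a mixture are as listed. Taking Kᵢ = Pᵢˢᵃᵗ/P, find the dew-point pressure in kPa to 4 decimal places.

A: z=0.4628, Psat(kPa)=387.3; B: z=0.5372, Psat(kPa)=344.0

At the dew point ψ → 1, so Σzᵢ/Kᵢ = 1 with Kᵢ = Pᵢˢᵃᵗ/P ⇒ 1/P = Σzᵢ/Pᵢˢᵃᵗ.
1/P = 0.4628/387.3 + 0.5372/344.0 = 0.0027566 ⇒ P = 362.7700 kPa

Pdew = 362.7700 kPa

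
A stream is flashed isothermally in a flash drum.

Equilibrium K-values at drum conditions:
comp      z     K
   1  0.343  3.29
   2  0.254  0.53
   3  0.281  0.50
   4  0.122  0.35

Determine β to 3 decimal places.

β = 0.375

Let β = V/F and solve Σ zᵢ(Kᵢ−1)/(1+β(Kᵢ−1)) = 0.
Feasibility: ΣzᵢKᵢ = 1.446, Σzᵢ/Kᵢ = 1.494 — both > 1, two phases present.
Newton iteration, β⁰ = 0.5:
  β = 0.500: g = -0.0947, g' = -0.725 → β = 0.369
  β = 0.369: g = 0.0044, g' = -0.805 → β = 0.375
Converged at β = 0.375.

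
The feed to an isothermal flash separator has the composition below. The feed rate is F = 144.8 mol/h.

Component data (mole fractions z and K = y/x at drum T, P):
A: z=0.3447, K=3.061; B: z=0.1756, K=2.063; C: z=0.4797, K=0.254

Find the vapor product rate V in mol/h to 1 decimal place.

Rachford–Rice: g(V/F) = Σ zᵢ(Kᵢ−1)/(1+V/F(Kᵢ−1)) = 0.
Feasibility: ΣzᵢKᵢ = 1.5392, Σzᵢ/Kᵢ = 2.0863 — both > 1, two phases present.
Newton–Raphson from V/F = 0.65:
  V/F = 0.6500: g = -0.28070, g' = -1.3430 → V/F = 0.4410
  V/F = 0.4410: g = -0.03405, g' = -1.0867 → V/F = 0.4097
  V/F = 0.4097: g = -0.00012, g' = -1.0804 → V/F = 0.4096
Converged at V/F = 0.4096.
Then V = V/F·F = 0.4096·144.8 = 59.3 mol/h and L = F − V = 85.5 mol/h.

V = 59.3 mol/h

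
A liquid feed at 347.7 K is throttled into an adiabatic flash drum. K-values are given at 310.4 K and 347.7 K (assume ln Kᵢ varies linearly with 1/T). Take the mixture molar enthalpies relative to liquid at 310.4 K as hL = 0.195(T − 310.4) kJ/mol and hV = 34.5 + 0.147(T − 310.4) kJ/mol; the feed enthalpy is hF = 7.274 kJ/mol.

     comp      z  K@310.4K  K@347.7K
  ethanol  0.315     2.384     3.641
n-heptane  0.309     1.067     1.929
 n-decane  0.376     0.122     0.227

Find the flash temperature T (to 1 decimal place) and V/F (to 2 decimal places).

Adiabatic flash: solve Rachford–Rice at each trial T, then check hF = ψ·hV(T) + (1−ψ)·hL(T).
  T = 310.4 K: K = (2.384, 1.067, 0.122), RR gives ψ = 0.152, H_out = 5.232 kJ/mol
  T = 347.7 K: K = (3.641, 1.929, 0.227), RR gives ψ = 0.570, H_out = 25.922 kJ/mol
  T = 329.0 K: K = (2.980, 1.458, 0.169), RR gives ψ = 0.400, H_out = 17.063 kJ/mol
  T = 319.7 K: K = (2.674, 1.253, 0.144), RR gives ψ = 0.290, H_out = 11.685 kJ/mol
  T = 315.0 K: K = (2.525, 1.157, 0.133), RR gives ψ = 0.224, H_out = 8.583 kJ/mol
  T = 312.7 K: K = (2.454, 1.111, 0.127), RR gives ψ = 0.189, H_out = 6.950 kJ/mol
  T = 313.9 K: K = (2.491, 1.135, 0.130), RR gives ψ = 0.208, H_out = 7.812 kJ/mol
  T = 313.3 K: K = (2.473, 1.123, 0.129), RR gives ψ = 0.198, H_out = 7.384 kJ/mol
Linear interpolation between T = 312.7 (H_out = 6.950) and T = 313.3 (H_out = 7.384) on hF = 7.274 gives T ≈ 313.1 K, at which ψ = 0.20.

T = 313.1 K, V/F = 0.20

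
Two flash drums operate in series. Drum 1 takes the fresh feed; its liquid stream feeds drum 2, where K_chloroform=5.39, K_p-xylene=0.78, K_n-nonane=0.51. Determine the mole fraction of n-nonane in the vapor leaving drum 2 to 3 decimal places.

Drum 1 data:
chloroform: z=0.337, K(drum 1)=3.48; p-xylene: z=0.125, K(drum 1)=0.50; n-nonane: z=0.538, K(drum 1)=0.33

Drum 1:
Rachford–Rice: g(ψ₁) = Σ zᵢ(Kᵢ−1)/(1+ψ₁(Kᵢ−1)) = 0.
g(0) = ΣzᵢKᵢ − 1 = 0.413 and g(1) = 1 − Σzᵢ/Kᵢ = -0.977, so a root lies in (0, 1).
Newton–Raphson from ψ₁ = 0.5:
  ψ₁ = 0.500: g = -0.2523, g' = -1.015 → ψ₁ = 0.251
  ψ₁ = 0.251: g = 0.0098, g' = -1.177 → ψ₁ = 0.260
Converged at ψ₁ = 0.260.
Drum-1 compositions:
  chloroform: x = 0.205, y = 0.713
  p-xylene: x = 0.144, y = 0.072
  n-nonane: x = 0.651, y = 0.215
Drum-2 feed = drum-1 liquid: z₂ = (0.2049, 0.1437, 0.6514).
Drum 2:
Newton–Raphson from ψ₂ = 0.5:
  ψ₂ = 0.500: g = -0.1767, g' = -0.670 → ψ₂ = 0.236
  ψ₂ = 0.236: g = 0.0472, g' = -1.159 → ψ₂ = 0.277
  ψ₂ = 0.277: g = 0.0029, g' = -1.021 → ψ₂ = 0.280
Converged at ψ₂ = 0.280.
  chloroform: x = 0.092, y = 0.496
  p-xylene: x = 0.153, y = 0.119
  n-nonane: x = 0.755, y = 0.385

y_n-nonane (drum 2) = 0.385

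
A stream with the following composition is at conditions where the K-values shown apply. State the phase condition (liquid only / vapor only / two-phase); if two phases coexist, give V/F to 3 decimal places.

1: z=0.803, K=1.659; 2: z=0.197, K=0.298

ΣzᵢKᵢ = 1.391; Σzᵢ/Kᵢ = 1.145.
Both exceed 1, so a two-phase solution exists.
Rachford–Rice: g(ψ) = Σ zᵢ(Kᵢ−1)/(1+ψ(Kᵢ−1)) = 0.
Newton–Raphson from ψ = 0.6:
  ψ = 0.600: g = 0.1403, g' = -0.469 → ψ = 0.899
  ψ = 0.899: g = -0.0428, g' = -0.851 → ψ = 0.849
  ψ = 0.849: g = -0.0030, g' = -0.738 → ψ = 0.845
Converged at ψ = 0.845.

two-phase, V/F = 0.845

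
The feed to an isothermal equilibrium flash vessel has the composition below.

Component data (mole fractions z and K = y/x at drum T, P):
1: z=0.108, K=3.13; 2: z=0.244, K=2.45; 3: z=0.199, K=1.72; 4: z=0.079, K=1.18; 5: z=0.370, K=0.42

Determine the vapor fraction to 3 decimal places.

Let ψ = V/F and solve Σ zᵢ(Kᵢ−1)/(1+ψ(Kᵢ−1)) = 0.
g(0) = ΣzᵢKᵢ − 1 = 0.527 and g(1) = 1 − Σzᵢ/Kᵢ = -0.198, so a root lies in (0, 1).
Newton–Raphson from ψ = 0.5:
  ψ = 0.500: g = 0.1326, g' = -0.592 → ψ = 0.724
Converged at ψ = 0.724.

ψ = 0.724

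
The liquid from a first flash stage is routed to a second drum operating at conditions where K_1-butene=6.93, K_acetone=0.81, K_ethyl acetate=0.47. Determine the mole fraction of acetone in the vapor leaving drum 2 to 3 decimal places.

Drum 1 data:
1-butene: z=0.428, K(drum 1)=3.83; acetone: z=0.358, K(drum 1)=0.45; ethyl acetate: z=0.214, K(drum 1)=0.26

y_acetone (drum 2) = 0.426

Drum 1:
Let ψ₁ = V/F and solve Σ zᵢ(Kᵢ−1)/(1+ψ₁(Kᵢ−1)) = 0.
Feasibility: ΣzᵢKᵢ = 1.856, Σzᵢ/Kᵢ = 1.730 — both > 1, two phases present.
Newton–Raphson from ψ₁ = 0.5:
  ψ₁ = 0.500: g = -0.0214, g' = -1.089 → ψ₁ = 0.480
Converged at ψ₁ = 0.480.
Drum-1 compositions:
  1-butene: x = 0.181, y = 0.695
  acetone: x = 0.487, y = 0.219
  ethyl acetate: x = 0.332, y = 0.086
Drum-2 feed = drum-1 liquid: z₂ = (0.1814, 0.4866, 0.3320).
Drum 2:
Let ψ₂ = V/F and solve Σ zᵢ(Kᵢ−1)/(1+ψ₂(Kᵢ−1)) = 0.
g(0) = ΣzᵢKᵢ − 1 = 0.807 and g(1) = 1 − Σzᵢ/Kᵢ = -0.333, so a root lies in (0, 1).
Newton–Raphson from ψ₂ = 0.5:
  ψ₂ = 0.500: g = -0.0703, g' = -0.600 → ψ₂ = 0.383
  ψ₂ = 0.383: g = 0.0085, g' = -0.764 → ψ₂ = 0.394
Converged at ψ₂ = 0.394.
  1-butene: x = 0.054, y = 0.377
  acetone: x = 0.526, y = 0.426
  ethyl acetate: x = 0.420, y = 0.197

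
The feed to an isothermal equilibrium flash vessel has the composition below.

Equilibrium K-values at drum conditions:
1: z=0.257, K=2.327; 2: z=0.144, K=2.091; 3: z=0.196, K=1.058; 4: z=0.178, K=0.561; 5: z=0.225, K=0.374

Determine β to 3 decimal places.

β = 0.526

Rachford–Rice: g(β) = Σ zᵢ(Kᵢ−1)/(1+β(Kᵢ−1)) = 0.
g(0) = ΣzᵢKᵢ − 1 = 0.291 and g(1) = 1 − Σzᵢ/Kᵢ = -0.283, so a root lies in (0, 1).
Newton–Raphson from β = 0.5:
  β = 0.500: g = 0.0126, g' = -0.479 → β = 0.526
Converged at β = 0.526.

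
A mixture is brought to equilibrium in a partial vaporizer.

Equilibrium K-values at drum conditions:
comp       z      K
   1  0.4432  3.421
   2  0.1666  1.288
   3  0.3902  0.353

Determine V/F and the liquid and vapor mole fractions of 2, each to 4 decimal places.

V/F = 0.6742, x_2 = 0.1395, y_2 = 0.1797

Rachford–Rice: g(V/F) = Σ zᵢ(Kᵢ−1)/(1+V/F(Kᵢ−1)) = 0.
Feasibility: ΣzᵢKᵢ = 1.8685, Σzᵢ/Kᵢ = 1.3643 — both > 1, two phases present.
Iterate (Newton) starting at V/F = 0.5:
  V/F = 0.5000: g = 0.15416, g' = -0.8991 → V/F = 0.6715
  V/F = 0.6715: g = 0.00248, g' = -0.8972 → V/F = 0.6742
Converged at V/F = 0.6742.
Compositions from xᵢ = zᵢ/(1+V/F(Kᵢ−1)), yᵢ = Kᵢxᵢ:
  1: x = 0.1684, y = 0.5760
  2: x = 0.1395, y = 0.1797
  3: x = 0.6921, y = 0.2443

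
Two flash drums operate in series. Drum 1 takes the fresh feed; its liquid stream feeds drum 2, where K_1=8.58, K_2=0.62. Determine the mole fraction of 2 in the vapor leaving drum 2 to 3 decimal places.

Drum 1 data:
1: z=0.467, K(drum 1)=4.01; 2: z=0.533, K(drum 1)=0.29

Drum 1:
Material balance + equilibrium reduce to Σ zᵢ(Kᵢ−1)/(1+ψ₁(Kᵢ−1)) = 0.
g(0) = ΣzᵢKᵢ − 1 = 1.027 and g(1) = 1 − Σzᵢ/Kᵢ = -0.954, so a root lies in (0, 1).
Binary case is linear: z₁(K₁−1)(1+ψ₁(K₂−1)) + z₂(K₂−1)(1+ψ₁(K₁−1)) = 0
⇒ ψ₁ = [z₁(K₁−1)+z₂(K₂−1)] / [−(K₁−1)(K₂−1)] = 1.0272/2.1371 = 0.481
Drum-1 compositions:
  1: x = 0.191, y = 0.765
  2: x = 0.809, y = 0.235
Drum-2 feed = drum-1 liquid: z₂ = (0.1909, 0.8091).
Drum 2:
Let ψ₂ = V/F and solve Σ zᵢ(Kᵢ−1)/(1+ψ₂(Kᵢ−1)) = 0.
Feasibility: ΣzᵢKᵢ = 2.139, Σzᵢ/Kᵢ = 1.327 — both > 1, two phases present.
Binary case is linear: z₁(K₁−1)(1+ψ₂(K₂−1)) + z₂(K₂−1)(1+ψ₂(K₁−1)) = 0
⇒ ψ₂ = [z₁(K₁−1)+z₂(K₂−1)] / [−(K₁−1)(K₂−1)] = 1.1392/2.8804 = 0.396
  1: x = 0.048, y = 0.410
  2: x = 0.952, y = 0.590

y_2 (drum 2) = 0.590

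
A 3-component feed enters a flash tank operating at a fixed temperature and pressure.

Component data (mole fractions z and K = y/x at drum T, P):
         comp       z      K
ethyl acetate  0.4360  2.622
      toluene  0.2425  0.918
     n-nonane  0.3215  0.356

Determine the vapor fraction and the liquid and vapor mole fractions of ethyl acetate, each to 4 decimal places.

ψ = 0.6001, x_ethyl acetate = 0.2209, y_ethyl acetate = 0.5793

Newton–Raphson from ψ = 0.33:
  ψ = 0.3300: g = 0.17727, g' = -0.7034 → ψ = 0.5820
  ψ = 0.5820: g = 0.01171, g' = -0.6465 → ψ = 0.6001
Converged at ψ = 0.6001.
Compositions from xᵢ = zᵢ/(1+ψ(Kᵢ−1)), yᵢ = Kᵢxᵢ:
  ethyl acetate: x = 0.2209, y = 0.5793
  toluene: x = 0.2551, y = 0.2341
  n-nonane: x = 0.5240, y = 0.1865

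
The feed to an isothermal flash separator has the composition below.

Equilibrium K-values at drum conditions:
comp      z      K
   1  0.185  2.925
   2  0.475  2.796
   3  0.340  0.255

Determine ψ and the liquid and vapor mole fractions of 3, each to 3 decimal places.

Let ψ = V/F and solve Σ zᵢ(Kᵢ−1)/(1+ψ(Kᵢ−1)) = 0.
Feasibility: ΣzᵢKᵢ = 1.956, Σzᵢ/Kᵢ = 1.566 — both > 1, two phases present.
Newton iteration, ψ⁰ = 0.5:
  ψ = 0.500: g = 0.2273, g' = -1.083 → ψ = 0.710
  ψ = 0.710: g = -0.0122, g' = -1.269 → ψ = 0.700
Converged at ψ = 0.700.
Compositions from xᵢ = zᵢ/(1+ψ(Kᵢ−1)), yᵢ = Kᵢxᵢ:
  1: x = 0.079, y = 0.230
  2: x = 0.210, y = 0.588
  3: x = 0.711, y = 0.181

ψ = 0.700, x_3 = 0.711, y_3 = 0.181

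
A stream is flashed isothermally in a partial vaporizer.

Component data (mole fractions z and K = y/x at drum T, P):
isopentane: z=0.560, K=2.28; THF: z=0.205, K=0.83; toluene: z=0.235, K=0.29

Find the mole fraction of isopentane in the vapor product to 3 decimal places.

y_isopentane = 0.669

Material balance + equilibrium reduce to Σ zᵢ(Kᵢ−1)/(1+ψ(Kᵢ−1)) = 0.
Check two-phase: ΣzᵢKᵢ = 1.515 > 1 and Σzᵢ/Kᵢ = 1.303 > 1, so g(0) = 0.515 > 0 and g(1) = -0.303 < 0.
Iterate (Newton) starting at ψ = 0.5:
  ψ = 0.500: g = 0.1403, g' = -0.633 → ψ = 0.722
  ψ = 0.722: g = -0.0093, g' = -0.754 → ψ = 0.709
Converged at ψ = 0.709.
Compositions from xᵢ = zᵢ/(1+ψ(Kᵢ−1)), yᵢ = Kᵢxᵢ:
  isopentane: x = 0.294, y = 0.669
  THF: x = 0.233, y = 0.193
  toluene: x = 0.473, y = 0.137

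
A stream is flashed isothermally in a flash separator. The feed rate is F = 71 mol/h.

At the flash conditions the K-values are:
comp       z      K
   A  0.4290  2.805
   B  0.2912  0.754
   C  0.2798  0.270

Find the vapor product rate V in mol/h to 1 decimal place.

V = 35.8 mol/h

Rachford–Rice: g(V/F) = Σ zᵢ(Kᵢ−1)/(1+V/F(Kᵢ−1)) = 0.
Check two-phase: ΣzᵢKᵢ = 1.4985 > 1 and Σzᵢ/Kᵢ = 1.5754 > 1, so g(0) = 0.4985 > 0 and g(1) = -0.5754 < 0.
Iterate (Newton) starting at V/F = 0.48:
  V/F = 0.4800: g = 0.01923, g' = -0.7772 → V/F = 0.5047
Converged at V/F = 0.5047.
Then V = V/F·F = 0.5047·71 = 35.8 mol/h and L = F − V = 35.2 mol/h.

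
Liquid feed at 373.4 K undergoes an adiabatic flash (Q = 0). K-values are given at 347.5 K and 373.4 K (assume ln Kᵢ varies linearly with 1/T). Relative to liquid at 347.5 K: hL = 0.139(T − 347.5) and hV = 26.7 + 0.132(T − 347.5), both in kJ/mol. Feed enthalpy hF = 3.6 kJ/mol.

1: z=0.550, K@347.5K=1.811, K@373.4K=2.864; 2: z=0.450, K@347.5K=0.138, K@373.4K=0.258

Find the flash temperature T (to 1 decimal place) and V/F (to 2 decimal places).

T = 349.2 K, V/F = 0.13

Adiabatic flash: solve Rachford–Rice at each trial T, then check hF = ψ·hV(T) + (1−ψ)·hL(T).
  T = 347.5 K: K = (1.811, 0.138), RR gives ψ = 0.083, H_out = 2.221 kJ/mol
  T = 373.4 K: K = (2.864, 0.258), RR gives ψ = 0.500, H_out = 16.855 kJ/mol
  T = 360.4 K: K = (2.294, 0.191), RR gives ψ = 0.332, H_out = 10.623 kJ/mol
  T = 353.9 K: K = (2.041, 0.162), RR gives ψ = 0.224, H_out = 6.870 kJ/mol
  T = 350.7 K: K = (1.924, 0.150), RR gives ψ = 0.160, H_out = 4.705 kJ/mol
  T = 349.1 K: K = (1.867, 0.144), RR gives ψ = 0.123, H_out = 3.510 kJ/mol
Linear interpolation between T = 349.1 (H_out = 3.510) and T = 350.7 (H_out = 4.705) on hF = 3.6 gives T ≈ 349.2 K, at which ψ = 0.13.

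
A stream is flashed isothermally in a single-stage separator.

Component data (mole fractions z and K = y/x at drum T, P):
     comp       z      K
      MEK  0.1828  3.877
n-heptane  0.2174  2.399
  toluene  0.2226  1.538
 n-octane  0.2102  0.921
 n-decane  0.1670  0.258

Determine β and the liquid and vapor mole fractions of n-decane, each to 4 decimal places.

β = 0.8715, x_n-decane = 0.4726, y_n-decane = 0.1219

Material balance + equilibrium reduce to Σ zᵢ(Kᵢ−1)/(1+β(Kᵢ−1)) = 0.
Check two-phase: ΣzᵢKᵢ = 1.8093 > 1 and Σzᵢ/Kᵢ = 1.1580 > 1, so g(0) = 0.8093 > 0 and g(1) = -0.1580 < 0.
Iterate (Newton) starting at β = 0.5:
  β = 0.5000: g = 0.27471, g' = -0.6756 → β = 0.9066
  β = 0.9066: g = -0.03617, g' = -1.0879 → β = 0.8734
  β = 0.8734: g = -0.00183, g' = -0.9824 → β = 0.8715
Converged at β = 0.8715.
Compositions from xᵢ = zᵢ/(1+β(Kᵢ−1)), yᵢ = Kᵢxᵢ:
  MEK: x = 0.0521, y = 0.2021
  n-heptane: x = 0.0980, y = 0.2350
  toluene: x = 0.1515, y = 0.2331
  n-octane: x = 0.2257, y = 0.2079
  n-decane: x = 0.4726, y = 0.1219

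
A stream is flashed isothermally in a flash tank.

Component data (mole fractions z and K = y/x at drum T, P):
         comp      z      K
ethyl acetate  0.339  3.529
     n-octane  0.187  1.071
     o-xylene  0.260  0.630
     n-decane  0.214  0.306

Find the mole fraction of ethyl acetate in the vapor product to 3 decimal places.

y_ethyl acetate = 0.493

Newton–Raphson from ψ = 0.49:
  ψ = 0.490: g = 0.0532, g' = -0.723 → ψ = 0.564
  ψ = 0.564: g = 0.0008, g' = -0.704 → ψ = 0.565
Converged at ψ = 0.565.
Compositions from xᵢ = zᵢ/(1+ψ(Kᵢ−1)), yᵢ = Kᵢxᵢ:
  ethyl acetate: x = 0.140, y = 0.493
  n-octane: x = 0.180, y = 0.193
  o-xylene: x = 0.329, y = 0.207
  n-decane: x = 0.352, y = 0.108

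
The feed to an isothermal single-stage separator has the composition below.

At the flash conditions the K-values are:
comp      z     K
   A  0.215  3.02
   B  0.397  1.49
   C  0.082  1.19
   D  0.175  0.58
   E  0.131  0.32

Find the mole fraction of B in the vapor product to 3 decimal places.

y_B = 0.421

Newton iteration, V/F⁰ = 0.5:
  V/F = 0.500: g = 0.1585, g' = -0.470 → V/F = 0.838
  V/F = 0.838: g = -0.0076, g' = -0.572 → V/F = 0.824
Converged at V/F = 0.824.
Compositions from xᵢ = zᵢ/(1+V/F(Kᵢ−1)), yᵢ = Kᵢxᵢ:
  A: x = 0.081, y = 0.244
  B: x = 0.283, y = 0.421
  C: x = 0.071, y = 0.084
  D: x = 0.268, y = 0.155
  E: x = 0.298, y = 0.095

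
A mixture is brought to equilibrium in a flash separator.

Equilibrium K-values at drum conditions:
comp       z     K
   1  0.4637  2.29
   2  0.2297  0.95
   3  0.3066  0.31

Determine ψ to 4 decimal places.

ψ = 0.5456

Rachford–Rice: g(ψ) = Σ zᵢ(Kᵢ−1)/(1+ψ(Kᵢ−1)) = 0.
Check two-phase: ΣzᵢKᵢ = 1.3751 > 1 and Σzᵢ/Kᵢ = 1.4333 > 1, so g(0) = 0.3751 > 0 and g(1) = -0.4333 < 0.
Newton iteration, ψ⁰ = 0.32:
  ψ = 0.3200: g = 0.14022, g' = -0.6276 → ψ = 0.5434
  ψ = 0.5434: g = 0.00138, g' = -0.6409 → ψ = 0.5456
Converged at ψ = 0.5456.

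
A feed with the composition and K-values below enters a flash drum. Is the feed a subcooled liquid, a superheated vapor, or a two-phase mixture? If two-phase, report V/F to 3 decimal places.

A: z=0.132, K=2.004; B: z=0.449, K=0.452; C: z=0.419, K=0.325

subcooled liquid

ΣzᵢKᵢ = 0.604; Σzᵢ/Kᵢ = 2.348.
Since ΣzᵢKᵢ < 1 the mixture is below its bubble point — single liquid phase.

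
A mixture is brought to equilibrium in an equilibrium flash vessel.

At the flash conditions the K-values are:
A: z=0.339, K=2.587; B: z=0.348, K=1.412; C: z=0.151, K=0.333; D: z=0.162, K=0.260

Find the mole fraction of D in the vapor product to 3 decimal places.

y_D = 0.077

Material balance + equilibrium reduce to Σ zᵢ(Kᵢ−1)/(1+V/F(Kᵢ−1)) = 0.
Check two-phase: ΣzᵢKᵢ = 1.461 > 1 and Σzᵢ/Kᵢ = 1.454 > 1, so g(0) = 0.461 > 0 and g(1) = -0.454 < 0.
Iterate (Newton) starting at V/F = 0.5:
  V/F = 0.500: g = 0.0775, g' = -0.681 → V/F = 0.614
  V/F = 0.614: g = -0.0032, g' = -0.747 → V/F = 0.609
Converged at V/F = 0.609.
Compositions from xᵢ = zᵢ/(1+V/F(Kᵢ−1)), yᵢ = Kᵢxᵢ:
  A: x = 0.172, y = 0.446
  B: x = 0.278, y = 0.393
  C: x = 0.254, y = 0.085
  D: x = 0.295, y = 0.077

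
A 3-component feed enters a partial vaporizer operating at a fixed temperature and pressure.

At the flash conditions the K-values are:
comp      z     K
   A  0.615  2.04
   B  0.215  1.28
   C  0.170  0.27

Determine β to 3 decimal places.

Material balance + equilibrium reduce to Σ zᵢ(Kᵢ−1)/(1+β(Kᵢ−1)) = 0.
g(0) = ΣzᵢKᵢ − 1 = 0.576 and g(1) = 1 − Σzᵢ/Kᵢ = -0.099, so a root lies in (0, 1).
Iterate (Newton) starting at β = 0.5:
  β = 0.500: g = 0.2782, g' = -0.526 → β = 1.000
  β = 1.000: g = -0.0991, g' = -1.413 → β = 0.930
  β = 0.930: g = -0.0135, g' = -1.061 → β = 0.917
Converged at β = 0.917.

β = 0.917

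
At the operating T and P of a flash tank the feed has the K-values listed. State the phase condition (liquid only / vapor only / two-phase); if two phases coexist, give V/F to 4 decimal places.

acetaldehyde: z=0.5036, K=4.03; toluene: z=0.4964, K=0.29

two-phase, V/F = 0.5455

ΣzᵢKᵢ = 2.1735; Σzᵢ/Kᵢ = 1.8367.
Both exceed 1, so a two-phase solution exists.
Newton–Raphson from ψ = 0.5:
  ψ = 0.5000: g = 0.06030, g' = -1.3325 → ψ = 0.5453
  ψ = 0.5453: g = 0.00028, g' = -1.3235 → ψ = 0.5455
Converged at ψ = 0.5455.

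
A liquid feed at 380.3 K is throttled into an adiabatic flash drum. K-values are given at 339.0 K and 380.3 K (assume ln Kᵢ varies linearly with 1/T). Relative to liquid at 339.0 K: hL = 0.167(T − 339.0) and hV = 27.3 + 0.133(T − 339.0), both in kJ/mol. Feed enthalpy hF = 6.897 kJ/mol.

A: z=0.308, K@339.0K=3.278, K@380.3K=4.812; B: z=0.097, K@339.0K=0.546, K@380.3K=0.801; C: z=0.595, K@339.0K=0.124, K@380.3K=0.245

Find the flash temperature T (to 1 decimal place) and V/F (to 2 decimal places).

T = 355.3 K, V/F = 0.16

Adiabatic flash: solve Rachford–Rice at each trial T, then check hF = ψ·hV(T) + (1−ψ)·hL(T).
  T = 339.0 K: K = (3.278, 0.546, 0.124), RR gives ψ = 0.073, H_out = 1.980 kJ/mol
  T = 380.3 K: K = (4.812, 0.801, 0.245), RR gives ψ = 0.266, H_out = 13.793 kJ/mol
  T = 359.6 K: K = (4.014, 0.668, 0.178), RR gives ψ = 0.176, H_out = 8.125 kJ/mol
  T = 349.3 K: K = (3.638, 0.606, 0.149), RR gives ψ = 0.127, H_out = 5.155 kJ/mol
  T = 354.5 K: K = (3.826, 0.637, 0.163), RR gives ψ = 0.153, H_out = 6.674 kJ/mol
  T = 357.1 K: K = (3.921, 0.653, 0.170), RR gives ψ = 0.165, H_out = 7.418 kJ/mol
  T = 355.8 K: K = (3.873, 0.645, 0.167), RR gives ψ = 0.159, H_out = 7.047 kJ/mol
Linear interpolation between T = 354.5 (H_out = 6.674) and T = 355.8 (H_out = 7.047) on hF = 6.897 gives T ≈ 355.3 K, at which ψ = 0.16.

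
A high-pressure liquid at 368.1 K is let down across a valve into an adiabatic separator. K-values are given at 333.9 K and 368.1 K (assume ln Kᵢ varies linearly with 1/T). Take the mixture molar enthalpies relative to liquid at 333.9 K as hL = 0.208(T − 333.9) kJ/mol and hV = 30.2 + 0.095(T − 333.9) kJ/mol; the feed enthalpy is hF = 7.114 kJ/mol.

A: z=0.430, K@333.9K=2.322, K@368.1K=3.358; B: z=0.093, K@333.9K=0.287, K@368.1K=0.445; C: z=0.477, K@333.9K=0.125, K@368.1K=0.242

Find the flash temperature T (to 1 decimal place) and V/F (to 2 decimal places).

Adiabatic flash: solve Rachford–Rice at each trial T, then check hF = ψ·hV(T) + (1−ψ)·hL(T).
  T = 333.9 K: K = (2.322, 0.287, 0.125), RR gives ψ = 0.075, H_out = 2.277 kJ/mol
  T = 368.1 K: K = (3.358, 0.445, 0.242), RR gives ψ = 0.349, H_out = 16.317 kJ/mol
  T = 351.0 K: K = (2.818, 0.361, 0.177), RR gives ψ = 0.228, H_out = 9.993 kJ/mol
  T = 342.4 K: K = (2.563, 0.323, 0.149), RR gives ψ = 0.158, H_out = 6.374 kJ/mol
  T = 346.7 K: K = (2.689, 0.342, 0.163), RR gives ψ = 0.194, H_out = 8.235 kJ/mol
  T = 344.5 K: K = (2.624, 0.332, 0.156), RR gives ψ = 0.176, H_out = 7.297 kJ/mol
Linear interpolation between T = 342.4 (H_out = 6.374) and T = 344.5 (H_out = 7.297) on hF = 7.114 gives T ≈ 344.1 K, at which ψ = 0.17.

T = 344.1 K, V/F = 0.17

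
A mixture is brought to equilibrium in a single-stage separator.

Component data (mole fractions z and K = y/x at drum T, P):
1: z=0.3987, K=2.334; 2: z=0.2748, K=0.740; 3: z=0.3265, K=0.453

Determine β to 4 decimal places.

β = 0.4809

Newton iteration, β⁰ = 0.5:
  β = 0.5000: g = -0.00890, g' = -0.4650 → β = 0.4809
Converged at β = 0.4809.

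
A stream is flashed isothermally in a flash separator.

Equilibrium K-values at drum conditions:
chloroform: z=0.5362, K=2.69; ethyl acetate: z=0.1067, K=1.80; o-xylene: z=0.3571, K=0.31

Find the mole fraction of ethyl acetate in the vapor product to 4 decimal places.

Newton iteration, ψ⁰ = 0.63:
  ψ = 0.6300: g = 0.05977, g' = -0.9215 → ψ = 0.6949
  ψ = 0.6949: g = -0.00173, g' = -0.9796 → ψ = 0.6931
Converged at ψ = 0.6931.
Compositions from xᵢ = zᵢ/(1+ψ(Kᵢ−1)), yᵢ = Kᵢxᵢ:
  chloroform: x = 0.2469, y = 0.6643
  ethyl acetate: x = 0.0686, y = 0.1236
  o-xylene: x = 0.6844, y = 0.2122

y_ethyl acetate = 0.1236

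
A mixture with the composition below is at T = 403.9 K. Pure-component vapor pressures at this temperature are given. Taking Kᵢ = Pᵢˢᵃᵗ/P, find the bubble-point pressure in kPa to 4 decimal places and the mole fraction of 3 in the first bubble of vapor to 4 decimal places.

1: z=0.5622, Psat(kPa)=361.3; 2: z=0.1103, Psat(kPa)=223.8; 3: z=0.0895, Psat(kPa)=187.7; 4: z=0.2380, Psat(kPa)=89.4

Pbub = 265.8844 kPa, y_3 = 0.0632

At the bubble point ψ → 0, so ΣzᵢKᵢ = 1 with Kᵢ = Pᵢˢᵃᵗ/P ⇒ P = ΣzᵢPᵢˢᵃᵗ.
P = 0.5622·361.3 + 0.1103·223.8 + 0.0895·187.7 + 0.2380·89.4 = 265.8844 kPa
yᵢ = zᵢPᵢˢᵃᵗ/P ⇒ y_3 = 0.0895·187.7/265.8844 = 0.0632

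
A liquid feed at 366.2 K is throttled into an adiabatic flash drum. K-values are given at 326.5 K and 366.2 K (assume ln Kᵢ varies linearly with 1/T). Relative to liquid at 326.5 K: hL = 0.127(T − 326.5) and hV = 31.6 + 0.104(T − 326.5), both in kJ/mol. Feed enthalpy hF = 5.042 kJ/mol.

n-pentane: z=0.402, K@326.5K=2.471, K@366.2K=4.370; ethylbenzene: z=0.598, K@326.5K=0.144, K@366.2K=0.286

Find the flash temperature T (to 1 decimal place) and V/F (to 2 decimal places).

Adiabatic flash: solve Rachford–Rice at each trial T, then check hF = ψ·hV(T) + (1−ψ)·hL(T).
  T = 326.5 K: K = (2.471, 0.144), RR gives ψ = 0.063, H_out = 1.994 kJ/mol
  T = 366.2 K: K = (4.370, 0.286), RR gives ψ = 0.386, H_out = 16.874 kJ/mol
  T = 346.4 K: K = (3.343, 0.207), RR gives ψ = 0.252, H_out = 10.368 kJ/mol
  T = 336.4 K: K = (2.885, 0.173), RR gives ψ = 0.169, H_out = 6.562 kJ/mol
  T = 331.4 K: K = (2.671, 0.158), RR gives ψ = 0.120, H_out = 4.388 kJ/mol
  T = 333.9 K: K = (2.776, 0.166), RR gives ψ = 0.145, H_out = 5.504 kJ/mol
  T = 332.6 K: K = (2.721, 0.162), RR gives ψ = 0.132, H_out = 4.931 kJ/mol
  T = 333.2 K: K = (2.747, 0.164), RR gives ψ = 0.138, H_out = 5.198 kJ/mol
Linear interpolation between T = 332.6 (H_out = 4.931) and T = 333.2 (H_out = 5.198) on hF = 5.042 gives T ≈ 332.8 K, at which ψ = 0.13.

T = 332.8 K, V/F = 0.13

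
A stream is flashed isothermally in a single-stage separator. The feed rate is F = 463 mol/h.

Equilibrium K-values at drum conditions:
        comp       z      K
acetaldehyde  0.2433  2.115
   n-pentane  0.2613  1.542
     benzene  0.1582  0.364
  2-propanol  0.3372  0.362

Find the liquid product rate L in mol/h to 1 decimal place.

Let β = V/F and solve Σ zᵢ(Kᵢ−1)/(1+β(Kᵢ−1)) = 0.
Feasibility: ΣzᵢKᵢ = 1.0972, Σzᵢ/Kᵢ = 1.6506 — both > 1, two phases present.
Iterate (Newton) starting at β = 0.57:
  β = 0.5700: g = -0.22185, g' = -0.6543 → β = 0.2309
  β = 0.2309: g = -0.02865, g' = -0.5286 → β = 0.1767
  β = 0.1767: g = 0.00003, g' = -0.5306 → β = 0.1768
Converged at β = 0.1768.
Then V = β·F = 0.1768·463 = 81.9 mol/h and L = F − V = 381.1 mol/h.

L = 381.1 mol/h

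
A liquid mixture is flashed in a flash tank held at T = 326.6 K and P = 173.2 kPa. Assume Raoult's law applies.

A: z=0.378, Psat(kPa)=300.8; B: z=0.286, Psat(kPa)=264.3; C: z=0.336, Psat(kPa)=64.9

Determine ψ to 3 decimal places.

ψ = 0.538

Raoult's law: Kᵢ = Pᵢˢᵃᵗ/P = Pᵢˢᵃᵗ/173.2.
  K_A = 300.8/173.2 = 1.73672, K_B = 264.3/173.2 = 1.52598, K_C = 64.9/173.2 = 0.37471
Material balance + equilibrium reduce to Σ zᵢ(Kᵢ−1)/(1+ψ(Kᵢ−1)) = 0.
Feasibility: ΣzᵢKᵢ = 1.219, Σzᵢ/Kᵢ = 1.302 — both > 1, two phases present.
Iterate (Newton) starting at ψ = 0.51:
  ψ = 0.510: g = 0.0126, g' = -0.441 → ψ = 0.539
  ψ = 0.539: g = -0.0002, g' = -0.452 → ψ = 0.538
Converged at ψ = 0.538.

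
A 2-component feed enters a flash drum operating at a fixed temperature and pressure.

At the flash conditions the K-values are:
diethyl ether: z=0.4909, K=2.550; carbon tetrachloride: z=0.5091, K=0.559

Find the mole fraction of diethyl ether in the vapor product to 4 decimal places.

Let ψ = V/F and solve Σ zᵢ(Kᵢ−1)/(1+ψ(Kᵢ−1)) = 0.
Check two-phase: ΣzᵢKᵢ = 1.5364 > 1 and Σzᵢ/Kᵢ = 1.1032 > 1, so g(0) = 0.5364 > 0 and g(1) = -0.1032 < 0.
Binary case is linear: z₁(K₁−1)(1+ψ(K₂−1)) + z₂(K₂−1)(1+ψ(K₁−1)) = 0
⇒ ψ = [z₁(K₁−1)+z₂(K₂−1)] / [−(K₁−1)(K₂−1)] = 0.53638/0.68355 = 0.7847
Compositions from xᵢ = zᵢ/(1+ψ(Kᵢ−1)), yᵢ = Kᵢxᵢ:
  diethyl ether: x = 0.2215, y = 0.5648
  carbon tetrachloride: x = 0.7785, y = 0.4352

y_diethyl ether = 0.5648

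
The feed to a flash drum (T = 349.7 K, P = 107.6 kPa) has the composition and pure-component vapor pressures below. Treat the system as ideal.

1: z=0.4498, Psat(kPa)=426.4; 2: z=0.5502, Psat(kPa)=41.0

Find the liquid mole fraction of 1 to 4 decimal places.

Raoult's law: Kᵢ = Pᵢˢᵃᵗ/P = Pᵢˢᵃᵗ/107.6.
  K_1 = 426.4/107.6 = 3.962825, K_2 = 41.0/107.6 = 0.381041
Material balance + equilibrium reduce to Σ zᵢ(Kᵢ−1)/(1+ψ(Kᵢ−1)) = 0.
g(0) = ΣzᵢKᵢ − 1 = 0.9921 and g(1) = 1 − Σzᵢ/Kᵢ = -0.5574, so a root lies in (0, 1).
Binary case is linear: z₁(K₁−1)(1+ψ(K₂−1)) + z₂(K₂−1)(1+ψ(K₁−1)) = 0
⇒ ψ = [z₁(K₁−1)+z₂(K₂−1)] / [−(K₁−1)(K₂−1)] = 0.99213/1.83387 = 0.5410
Compositions from xᵢ = zᵢ/(1+ψ(Kᵢ−1)), yᵢ = Kᵢxᵢ:
  1: x = 0.1728, y = 0.6848
  2: x = 0.8272, y = 0.3152

x_1 = 0.1728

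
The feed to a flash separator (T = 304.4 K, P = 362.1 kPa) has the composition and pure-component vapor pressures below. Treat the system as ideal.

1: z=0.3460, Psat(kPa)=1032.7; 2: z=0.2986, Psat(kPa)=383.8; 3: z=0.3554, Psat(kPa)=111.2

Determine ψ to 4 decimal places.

Raoult's law: Kᵢ = Pᵢˢᵃᵗ/P = Pᵢˢᵃᵗ/362.1.
  K_1 = 1032.7/362.1 = 2.851975, K_2 = 383.8/362.1 = 1.059928, K_3 = 111.2/362.1 = 0.307097
Let ψ = V/F and solve Σ zᵢ(Kᵢ−1)/(1+ψ(Kᵢ−1)) = 0.
Check two-phase: ΣzᵢKᵢ = 1.4124 > 1 and Σzᵢ/Kᵢ = 1.5603 > 1, so g(0) = 0.4124 > 0 and g(1) = -0.5603 < 0.
Newton iteration, ψ⁰ = 0.5:
  ψ = 0.5000: g = -0.02672, g' = -0.7204 → ψ = 0.4629
  ψ = 0.4629: g = -0.00012, g' = -0.7149 → ψ = 0.4627
Converged at ψ = 0.4627.

ψ = 0.4627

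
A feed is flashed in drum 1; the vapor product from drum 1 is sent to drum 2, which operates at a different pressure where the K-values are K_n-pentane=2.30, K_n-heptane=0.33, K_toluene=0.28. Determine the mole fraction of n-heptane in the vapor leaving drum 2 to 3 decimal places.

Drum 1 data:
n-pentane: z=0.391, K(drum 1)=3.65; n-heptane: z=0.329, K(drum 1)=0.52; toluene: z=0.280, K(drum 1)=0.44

Drum 1:
Material balance + equilibrium reduce to Σ zᵢ(Kᵢ−1)/(1+ψ₁(Kᵢ−1)) = 0.
g(0) = ΣzᵢKᵢ − 1 = 0.721 and g(1) = 1 − Σzᵢ/Kᵢ = -0.376, so a root lies in (0, 1).
Newton iteration, ψ₁⁰ = 0.5:
  ψ₁ = 0.500: g = 0.0201, g' = -0.809 → ψ₁ = 0.525
Converged at ψ₁ = 0.525.
Drum-1 compositions:
  n-pentane: x = 0.163, y = 0.597
  n-heptane: x = 0.440, y = 0.229
  toluene: x = 0.397, y = 0.175
Drum-2 feed = drum-1 vapor: z₂ = (0.5967, 0.2287, 0.1745).
Drum 2:
Iterate (Newton) starting at ψ₂ = 0.5:
  ψ₂ = 0.500: g = 0.0434, g' = -0.823 → ψ₂ = 0.553
  ψ₂ = 0.553: g = -0.0006, g' = -0.850 → ψ₂ = 0.552
Converged at ψ₂ = 0.552.
  n-pentane: x = 0.347, y = 0.799
  n-heptane: x = 0.363, y = 0.120
  toluene: x = 0.290, y = 0.081

y_n-heptane (drum 2) = 0.120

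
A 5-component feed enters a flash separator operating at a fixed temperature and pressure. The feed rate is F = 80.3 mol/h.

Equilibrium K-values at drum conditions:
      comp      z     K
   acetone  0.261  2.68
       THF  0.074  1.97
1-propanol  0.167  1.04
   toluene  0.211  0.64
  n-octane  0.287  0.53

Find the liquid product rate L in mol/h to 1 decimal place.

Let ψ = V/F and solve Σ zᵢ(Kᵢ−1)/(1+ψ(Kᵢ−1)) = 0.
Feasibility: ΣzᵢKᵢ = 1.306, Σzᵢ/Kᵢ = 1.167 — both > 1, two phases present.
Iterate (Newton) starting at ψ = 0.5:
  ψ = 0.500: g = 0.0242, g' = -0.398 → ψ = 0.561
  ψ = 0.561: g = 0.0004, g' = -0.385 → ψ = 0.562
Converged at ψ = 0.562.
Then V = ψ·F = 0.5620·80.3 = 45.1 mol/h and L = F − V = 35.2 mol/h.

L = 35.2 mol/h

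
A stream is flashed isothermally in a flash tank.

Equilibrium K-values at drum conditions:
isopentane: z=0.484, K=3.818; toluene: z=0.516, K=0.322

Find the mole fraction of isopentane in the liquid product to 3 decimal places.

Iterate (Newton) starting at ψ = 0.5:
  ψ = 0.500: g = 0.0369, g' = -1.205 → ψ = 0.531
Converged at ψ = 0.531.
Compositions from xᵢ = zᵢ/(1+ψ(Kᵢ−1)), yᵢ = Kᵢxᵢ:
  isopentane: x = 0.194, y = 0.740
  toluene: x = 0.806, y = 0.260

x_isopentane = 0.194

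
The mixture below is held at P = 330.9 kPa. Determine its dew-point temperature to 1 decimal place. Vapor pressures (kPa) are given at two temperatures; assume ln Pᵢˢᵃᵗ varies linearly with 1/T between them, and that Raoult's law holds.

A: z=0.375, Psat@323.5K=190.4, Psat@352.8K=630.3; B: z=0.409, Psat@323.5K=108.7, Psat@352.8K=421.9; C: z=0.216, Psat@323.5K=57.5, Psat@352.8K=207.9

T = 349.1 K

Dew-point temperature: Σzᵢ·P/Pᵢˢᵃᵗ(T) = 1. Interpolate ln Pᵢˢᵃᵗ = aᵢ + bᵢ/T.
  T = 323.5 K: ΣzᵢP/Pᵢˢᵃᵗ = 3.1398
  T = 352.8 K: ΣzᵢP/Pᵢˢᵃᵗ = 0.8614
  T = 338.1 K: ΣzᵢP/Pᵢˢᵃᵗ = 1.6020
  T = 345.5 K: ΣzᵢP/Pᵢˢᵃᵗ = 1.1644
  T = 349.1 K: ΣzᵢP/Pᵢˢᵃᵗ = 1.0020
  T = 351.0 K: ΣzᵢP/Pᵢˢᵃᵗ = 0.9268
  T = 350.1 K: ΣzᵢP/Pᵢˢᵃᵗ = 0.9616
Interpolating between 349.1 K and 350.1 K gives T ≈ 349.1 K.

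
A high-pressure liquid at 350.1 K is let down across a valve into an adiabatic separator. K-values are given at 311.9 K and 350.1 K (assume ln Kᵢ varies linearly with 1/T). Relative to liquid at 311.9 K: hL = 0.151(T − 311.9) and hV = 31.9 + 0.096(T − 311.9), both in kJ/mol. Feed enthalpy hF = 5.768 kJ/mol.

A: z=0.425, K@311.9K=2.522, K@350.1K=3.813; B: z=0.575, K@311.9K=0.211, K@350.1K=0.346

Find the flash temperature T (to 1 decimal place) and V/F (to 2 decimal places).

T = 313.3 K, V/F = 0.17

Adiabatic flash: solve Rachford–Rice at each trial T, then check hF = ψ·hV(T) + (1−ψ)·hL(T).
  T = 311.9 K: K = (2.522, 0.211), RR gives ψ = 0.161, H_out = 5.132 kJ/mol
  T = 350.1 K: K = (3.813, 0.346), RR gives ψ = 0.445, H_out = 19.042 kJ/mol
  T = 331.0 K: K = (3.138, 0.274), RR gives ψ = 0.317, H_out = 12.650 kJ/mol
  T = 321.4 K: K = (2.821, 0.241), RR gives ψ = 0.244, H_out = 9.101 kJ/mol
  T = 316.6 K: K = (2.668, 0.226), RR gives ψ = 0.204, H_out = 7.169 kJ/mol
  T = 314.2 K: K = (2.593, 0.218), RR gives ψ = 0.183, H_out = 6.149 kJ/mol
Linear interpolation between T = 311.9 (H_out = 5.132) and T = 314.2 (H_out = 6.149) on hF = 5.768 gives T ≈ 313.3 K, at which ψ = 0.17.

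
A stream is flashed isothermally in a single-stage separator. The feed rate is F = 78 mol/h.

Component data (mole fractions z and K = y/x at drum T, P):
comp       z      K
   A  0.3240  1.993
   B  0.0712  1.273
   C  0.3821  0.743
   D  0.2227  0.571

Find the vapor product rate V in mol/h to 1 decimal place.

V = 38.3 mol/h

Let ψ = V/F and solve Σ zᵢ(Kᵢ−1)/(1+ψ(Kᵢ−1)) = 0.
g(0) = ΣzᵢKᵢ − 1 = 0.1474 and g(1) = 1 − Σzᵢ/Kᵢ = -0.1228, so a root lies in (0, 1).
Newton iteration, ψ⁰ = 0.49:
  ψ = 0.4900: g = 0.00026, g' = -0.2474 → ψ = 0.4910
Converged at ψ = 0.4910.
Then V = ψ·F = 0.4910·78 = 38.3 mol/h and L = F − V = 39.7 mol/h.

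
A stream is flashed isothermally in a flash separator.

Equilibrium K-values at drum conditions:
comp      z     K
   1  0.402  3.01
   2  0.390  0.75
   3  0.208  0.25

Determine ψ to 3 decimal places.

Iterate (Newton) starting at ψ = 0.5:
  ψ = 0.500: g = 0.0420, g' = -0.735 → ψ = 0.557
Converged at ψ = 0.557.

ψ = 0.557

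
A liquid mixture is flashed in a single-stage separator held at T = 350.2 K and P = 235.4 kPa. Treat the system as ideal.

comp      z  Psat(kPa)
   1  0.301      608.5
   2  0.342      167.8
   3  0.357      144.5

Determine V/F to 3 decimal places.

V/F = 0.447

Raoult's law: Kᵢ = Pᵢˢᵃᵗ/P = Pᵢˢᵃᵗ/235.4.
  K_1 = 608.5/235.4 = 2.58496, K_2 = 167.8/235.4 = 0.71283, K_3 = 144.5/235.4 = 0.61385
Material balance + equilibrium reduce to Σ zᵢ(Kᵢ−1)/(1+V/F(Kᵢ−1)) = 0.
Feasibility: ΣzᵢKᵢ = 1.241, Σzᵢ/Kᵢ = 1.178 — both > 1, two phases present.
Iterate (Newton) starting at V/F = 0.5:
  V/F = 0.500: g = -0.0194, g' = -0.356 → V/F = 0.446
  V/F = 0.446: g = 0.0005, g' = -0.375 → V/F = 0.447
Converged at V/F = 0.447.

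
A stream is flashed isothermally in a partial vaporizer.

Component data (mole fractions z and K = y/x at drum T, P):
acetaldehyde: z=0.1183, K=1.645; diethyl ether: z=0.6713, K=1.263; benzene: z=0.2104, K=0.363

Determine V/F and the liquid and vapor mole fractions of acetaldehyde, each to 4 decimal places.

V/F = 0.5659, x_acetaldehyde = 0.0867, y_acetaldehyde = 0.1426

Iterate (Newton) starting at V/F = 0.35:
  V/F = 0.3500: g = 0.05144, g' = -0.2131 → V/F = 0.5914
  V/F = 0.5914: g = -0.00701, g' = -0.2803 → V/F = 0.5664
  V/F = 0.5664: g = -0.00012, g' = -0.2705 → V/F = 0.5659
Converged at V/F = 0.5659.
Compositions from xᵢ = zᵢ/(1+V/F(Kᵢ−1)), yᵢ = Kᵢxᵢ:
  acetaldehyde: x = 0.0867, y = 0.1426
  diethyl ether: x = 0.5843, y = 0.7380
  benzene: x = 0.3290, y = 0.1194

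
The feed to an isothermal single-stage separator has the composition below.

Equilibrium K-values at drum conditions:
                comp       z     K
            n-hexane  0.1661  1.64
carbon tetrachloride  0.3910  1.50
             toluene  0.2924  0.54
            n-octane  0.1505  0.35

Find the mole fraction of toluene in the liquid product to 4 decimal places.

Material balance + equilibrium reduce to Σ zᵢ(Kᵢ−1)/(1+ψ(Kᵢ−1)) = 0.
g(0) = ΣzᵢKᵢ − 1 = 0.0695 and g(1) = 1 − Σzᵢ/Kᵢ = -0.3334, so a root lies in (0, 1).
Newton iteration, ψ⁰ = 0.5:
  ψ = 0.5000: g = -0.08267, g' = -0.3455 → ψ = 0.2607
  ψ = 0.2607: g = -0.00657, g' = -0.2985 → ψ = 0.2387
Converged at ψ = 0.2387.
Compositions from xᵢ = zᵢ/(1+ψ(Kᵢ−1)), yᵢ = Kᵢxᵢ:
  n-hexane: x = 0.1441, y = 0.2363
  carbon tetrachloride: x = 0.3493, y = 0.5240
  toluene: x = 0.3285, y = 0.1774
  n-octane: x = 0.1781, y = 0.0623

x_toluene = 0.3285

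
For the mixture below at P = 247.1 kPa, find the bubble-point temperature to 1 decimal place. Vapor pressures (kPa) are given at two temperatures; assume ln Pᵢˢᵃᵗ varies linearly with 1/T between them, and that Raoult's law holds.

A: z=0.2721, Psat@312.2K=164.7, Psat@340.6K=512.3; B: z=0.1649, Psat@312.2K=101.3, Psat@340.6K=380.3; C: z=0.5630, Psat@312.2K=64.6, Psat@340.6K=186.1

T = 334.8 K

Bubble-point temperature: ΣzᵢPᵢˢᵃᵗ(T) = P. Interpolate ln Pᵢˢᵃᵗ = aᵢ + bᵢ/T.
  T = 312.2 K: ΣzᵢPᵢˢᵃᵗ = 97.89 kPa
  T = 340.6 K: ΣzᵢPᵢˢᵃᵗ = 306.88 kPa
  T = 326.4 K: ΣzᵢPᵢˢᵃᵗ = 177.49 kPa
  T = 333.5 K: ΣzᵢPᵢˢᵃᵗ = 234.69 kPa
  T = 337.1 K: ΣzᵢPᵢˢᵃᵗ = 269.24 kPa
  T = 335.3 K: ΣzᵢPᵢˢᵃᵗ = 251.46 kPa
Interpolating between 333.5 K and 335.3 K gives T ≈ 334.8 K.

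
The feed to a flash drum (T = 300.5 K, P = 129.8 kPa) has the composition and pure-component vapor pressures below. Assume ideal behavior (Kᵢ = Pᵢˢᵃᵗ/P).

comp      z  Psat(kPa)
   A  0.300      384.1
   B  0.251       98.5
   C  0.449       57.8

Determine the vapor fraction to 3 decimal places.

ψ = 0.309

Raoult's law: Kᵢ = Pᵢˢᵃᵗ/P = Pᵢˢᵃᵗ/129.8.
  K_A = 384.1/129.8 = 2.95917, K_B = 98.5/129.8 = 0.75886, K_C = 57.8/129.8 = 0.44530
Let ψ = V/F and solve Σ zᵢ(Kᵢ−1)/(1+ψ(Kᵢ−1)) = 0.
g(0) = ΣzᵢKᵢ − 1 = 0.278 and g(1) = 1 − Σzᵢ/Kᵢ = -0.440, so a root lies in (0, 1).
Newton iteration, ψ⁰ = 0.5:
  ψ = 0.500: g = -0.1166, g' = -0.577 → ψ = 0.298
  ψ = 0.298: g = 0.0075, g' = -0.674 → ψ = 0.309
Converged at ψ = 0.309.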